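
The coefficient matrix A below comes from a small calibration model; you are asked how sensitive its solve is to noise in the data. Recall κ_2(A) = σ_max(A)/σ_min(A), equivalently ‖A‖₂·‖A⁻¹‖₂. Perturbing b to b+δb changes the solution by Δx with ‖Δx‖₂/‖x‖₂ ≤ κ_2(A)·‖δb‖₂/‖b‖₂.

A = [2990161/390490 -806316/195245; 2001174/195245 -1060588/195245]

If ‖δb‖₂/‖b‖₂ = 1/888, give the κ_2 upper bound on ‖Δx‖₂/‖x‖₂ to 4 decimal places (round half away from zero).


0.3233

form AᵀA = [998394092761/6099297604 -133117138350/1524824401; -133117138350/1524824401 70999695904/1524824401] with trace 4437345593/21104836 and determinant 2829124/5276209
char-poly roots: 841/4 and 13456/5276209
κ = σ_max/σ_min = (29/2)/(116/2297) = 287.1250
κ_2(A)·‖δb‖/‖b‖ = 0.3233


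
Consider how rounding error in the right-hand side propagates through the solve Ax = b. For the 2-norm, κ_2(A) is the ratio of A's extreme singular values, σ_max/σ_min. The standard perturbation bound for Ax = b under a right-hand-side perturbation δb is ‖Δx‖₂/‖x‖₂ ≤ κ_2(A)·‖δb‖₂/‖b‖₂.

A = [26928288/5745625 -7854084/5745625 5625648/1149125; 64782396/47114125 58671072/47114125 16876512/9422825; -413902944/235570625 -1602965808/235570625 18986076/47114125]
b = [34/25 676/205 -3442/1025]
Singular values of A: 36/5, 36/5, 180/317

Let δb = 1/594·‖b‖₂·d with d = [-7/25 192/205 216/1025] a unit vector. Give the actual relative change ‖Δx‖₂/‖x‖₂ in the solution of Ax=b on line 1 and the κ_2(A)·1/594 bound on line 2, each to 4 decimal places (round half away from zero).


σ_max = 36/5, σ_min = 180/317
κ = σ_max/σ_min = (36/5)/(180/317) = 12.6800
bound on ‖Δx‖/‖x‖: κ·ε = 12.6800·1/594 = 0.0213
solve Ax = b  →  x = [-2.1091 1.1939 2.6303]
‖b‖ = 4.8990, ‖x‖ = 3.5766
re-solving with b+δb shifts x by Δx of norm 0.0145
realised ‖Δx‖/‖x‖ = 0.0041
realised/bound (from unrounded values) ≈ 0.1902

0.0041
0.0213


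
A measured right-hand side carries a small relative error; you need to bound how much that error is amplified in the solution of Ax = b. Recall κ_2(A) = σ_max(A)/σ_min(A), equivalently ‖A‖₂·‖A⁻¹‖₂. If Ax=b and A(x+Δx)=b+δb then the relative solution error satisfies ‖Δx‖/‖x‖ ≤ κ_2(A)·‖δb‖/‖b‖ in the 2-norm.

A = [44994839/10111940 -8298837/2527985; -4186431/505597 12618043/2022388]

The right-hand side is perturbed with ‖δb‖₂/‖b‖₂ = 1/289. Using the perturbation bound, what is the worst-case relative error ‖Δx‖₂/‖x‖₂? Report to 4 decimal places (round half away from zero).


M = AᵀA = [31263035791489/353810832400 -1465414354728/22113177025; -1465414354728/22113177025 17585835147361/353810832400]. tr(M)=976977418777/7076216648, det(M)=76245015625/226438932736
char-poly roots: 2209/16 and 34515625/14152433296
κ = σ_max/σ_min = (47/4)/(5875/118964) = 237.9280
perturbation bound = 237.9280·1/289 = 0.8233

0.8233


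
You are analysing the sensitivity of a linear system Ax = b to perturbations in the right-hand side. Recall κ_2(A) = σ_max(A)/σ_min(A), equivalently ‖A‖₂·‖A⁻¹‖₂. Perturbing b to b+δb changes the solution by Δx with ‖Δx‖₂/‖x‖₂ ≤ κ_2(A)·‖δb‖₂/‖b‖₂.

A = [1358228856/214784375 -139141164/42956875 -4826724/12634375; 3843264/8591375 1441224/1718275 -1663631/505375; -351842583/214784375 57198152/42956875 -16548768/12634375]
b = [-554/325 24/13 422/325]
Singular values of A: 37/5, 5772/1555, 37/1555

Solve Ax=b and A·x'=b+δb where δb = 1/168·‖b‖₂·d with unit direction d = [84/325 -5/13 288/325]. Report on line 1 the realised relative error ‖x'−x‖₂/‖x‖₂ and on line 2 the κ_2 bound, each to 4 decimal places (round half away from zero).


largest singular value 37/5, smallest 37/1555
condition number: (37/5) ÷ (37/1555) = 311.0000
bound on ‖Δx‖/‖x‖: κ·ε = 311.0000·1/168 = 1.8512
solve Ax = b  →  x = [-0.1675 0.2603 -0.5173]
‖b‖₂ = 2.8284 and ‖x‖₂ = 0.6028
δb = ε·‖b‖·d = [0.0044 -0.0065 0.0149]; solving A·Δx = δb gives ‖Δx‖ = 0.7076
relative error = 1.1738
so the bound overstates the realised error by a factor of ≈ 1.5771 (computed from the unrounded values)

1.1738
1.8512


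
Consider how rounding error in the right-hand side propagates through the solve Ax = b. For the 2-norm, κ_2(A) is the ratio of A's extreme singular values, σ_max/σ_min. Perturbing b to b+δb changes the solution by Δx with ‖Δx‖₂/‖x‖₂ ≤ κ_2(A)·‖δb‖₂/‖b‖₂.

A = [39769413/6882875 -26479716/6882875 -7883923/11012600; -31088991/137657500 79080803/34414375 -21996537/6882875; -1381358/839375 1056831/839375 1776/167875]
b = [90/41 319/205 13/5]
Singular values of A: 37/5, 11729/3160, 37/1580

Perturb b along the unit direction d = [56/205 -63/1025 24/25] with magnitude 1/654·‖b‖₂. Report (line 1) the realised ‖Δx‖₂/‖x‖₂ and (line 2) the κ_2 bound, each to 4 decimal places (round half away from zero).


0.0019
0.4832

largest singular value 37/5, smallest 37/1580
κ_2(A) = (37/5) / (37/1580) = 316.0000
worst-case relative error ≤ 316.0000 × 1/654 = 0.4832
solve Ax = b  →  x = [68.0822 90.5510 59.8107]
2-norm of b is 3.7417; of x, 128.1093
re-solving with b+δb shifts x by Δx of norm 0.2443
relative error = 0.0019
realised/bound (from unrounded values) ≈ 0.0039


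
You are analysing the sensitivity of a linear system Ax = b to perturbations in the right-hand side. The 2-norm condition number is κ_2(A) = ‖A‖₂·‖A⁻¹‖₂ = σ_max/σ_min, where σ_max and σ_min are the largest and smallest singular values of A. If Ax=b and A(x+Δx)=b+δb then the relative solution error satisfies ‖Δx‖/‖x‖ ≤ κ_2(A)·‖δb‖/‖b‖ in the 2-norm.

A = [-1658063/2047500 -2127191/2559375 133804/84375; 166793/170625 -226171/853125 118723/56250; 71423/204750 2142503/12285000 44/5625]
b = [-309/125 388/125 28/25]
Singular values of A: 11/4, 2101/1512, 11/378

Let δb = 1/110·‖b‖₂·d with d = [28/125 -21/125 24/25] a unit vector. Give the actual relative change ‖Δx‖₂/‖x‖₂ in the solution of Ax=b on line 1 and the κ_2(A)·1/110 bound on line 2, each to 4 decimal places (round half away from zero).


0.4439
0.8591

largest singular value 11/4, smallest 11/378
κ = σ_max/σ_min = (11/4)/(11/378) = 94.5000
worst-case relative error ≤ 94.5000 × 1/110 = 0.8591
solve Ax = b  →  x = [2.6964 1.0132 0.3491]
‖b‖₂ = 4.1231 and ‖x‖₂ = 2.9015
Δx = A⁻¹·δb where δb = 1/110·4.1231·d; ‖Δx‖ = 1.2880
dividing the unrounded norms, ‖Δx‖/‖x‖ = 0.4439
tightness: 0.4439 against a bound of 0.8591 (unrounded ratio ≈ 0.5167)


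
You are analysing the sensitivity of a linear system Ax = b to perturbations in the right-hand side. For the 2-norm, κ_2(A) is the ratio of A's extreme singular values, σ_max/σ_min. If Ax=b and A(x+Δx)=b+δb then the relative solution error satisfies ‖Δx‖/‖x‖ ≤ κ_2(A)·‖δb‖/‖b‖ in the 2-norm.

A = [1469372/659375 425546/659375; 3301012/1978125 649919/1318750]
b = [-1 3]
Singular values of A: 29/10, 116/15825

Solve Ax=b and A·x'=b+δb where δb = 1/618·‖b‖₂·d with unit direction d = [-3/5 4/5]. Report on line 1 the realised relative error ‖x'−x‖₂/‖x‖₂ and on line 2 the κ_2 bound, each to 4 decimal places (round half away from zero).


from the listed singular values, σ₁ = 29/10, σ_n = 116/15825
condition number: (29/10) ÷ (116/15825) = 395.6250
bound on ‖Δx‖/‖x‖: κ·ε = 395.6250·1/618 = 0.6402
solve Ax = b  →  x = [-114.2638 392.9931]
2-norm of b is 3.1623; of x, 409.2674
re-solving with b+δb shifts x by Δx of norm 0.6981
relative error = 0.0017
realised/bound (from unrounded values) ≈ 0.0027

0.0017
0.6402


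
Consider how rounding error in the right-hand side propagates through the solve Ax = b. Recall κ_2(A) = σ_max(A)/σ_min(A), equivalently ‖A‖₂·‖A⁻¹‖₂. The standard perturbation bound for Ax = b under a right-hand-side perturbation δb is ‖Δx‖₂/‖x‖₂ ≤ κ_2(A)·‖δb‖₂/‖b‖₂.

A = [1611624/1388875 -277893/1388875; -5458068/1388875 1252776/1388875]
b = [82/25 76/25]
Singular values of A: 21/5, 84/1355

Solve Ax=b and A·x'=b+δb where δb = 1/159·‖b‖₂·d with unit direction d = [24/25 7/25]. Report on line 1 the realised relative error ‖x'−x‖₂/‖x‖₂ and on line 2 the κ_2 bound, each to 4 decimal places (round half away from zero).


largest singular value 21/5, smallest 84/1355
condition number: (21/5) ÷ (84/1355) = 67.7500
bound on ‖Δx‖/‖x‖: κ·ε = 67.7500·1/159 = 0.4261
solve Ax = b  →  x = [13.6992 63.0546]
‖b‖ = 4.4721, ‖x‖ = 64.5256
re-solving with b+δb shifts x by Δx of norm 0.4537
realised ‖Δx‖/‖x‖ = 0.0070
realised/bound (from unrounded values) ≈ 0.0165

0.0070
0.4261


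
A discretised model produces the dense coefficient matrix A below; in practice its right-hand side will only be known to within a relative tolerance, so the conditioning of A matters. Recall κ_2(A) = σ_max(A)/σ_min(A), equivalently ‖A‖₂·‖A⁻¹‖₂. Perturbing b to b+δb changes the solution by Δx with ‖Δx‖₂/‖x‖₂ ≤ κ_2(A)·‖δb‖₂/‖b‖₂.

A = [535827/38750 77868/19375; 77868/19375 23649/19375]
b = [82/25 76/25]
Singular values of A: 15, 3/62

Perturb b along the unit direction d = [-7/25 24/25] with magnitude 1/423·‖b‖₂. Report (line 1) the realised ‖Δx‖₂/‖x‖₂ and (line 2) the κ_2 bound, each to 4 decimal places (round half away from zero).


from the listed singular values, σ₁ = 15, σ_n = 3/62
condition number: 15 ÷ (3/62) = 310.0000
perturbation bound = 310.0000·1/423 = 0.7329
solve Ax = b  →  x = [-11.3173 39.7547]
‖b‖ = 4.4721, ‖x‖ = 41.3342
re-solving with b+δb shifts x by Δx of norm 0.2185
relative error = 0.0053
so the bound overstates the realised error by a factor of ≈ 138.6391 (computed from the unrounded values)

0.0053
0.7329


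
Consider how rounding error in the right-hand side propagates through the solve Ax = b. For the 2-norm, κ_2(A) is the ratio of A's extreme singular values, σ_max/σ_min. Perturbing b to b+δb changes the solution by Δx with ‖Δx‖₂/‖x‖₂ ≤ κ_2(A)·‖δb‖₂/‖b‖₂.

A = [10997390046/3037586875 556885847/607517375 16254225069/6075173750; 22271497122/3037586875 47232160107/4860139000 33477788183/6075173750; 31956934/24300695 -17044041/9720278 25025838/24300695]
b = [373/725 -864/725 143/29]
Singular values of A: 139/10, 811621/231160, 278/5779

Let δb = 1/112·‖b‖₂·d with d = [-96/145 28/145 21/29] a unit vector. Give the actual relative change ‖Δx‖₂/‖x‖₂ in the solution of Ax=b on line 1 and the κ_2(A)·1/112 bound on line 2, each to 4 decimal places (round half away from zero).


0.0152
2.5799

σ_max = 139/10, σ_min = 278/5779
κ = σ_max/σ_min = (139/10)/(278/5779) = 288.9500
κ_2(A)·‖δb‖/‖b‖ = 2.5799
solve Ax = b  →  x = [-36.8311 -0.8746 50.3308]
‖b‖₂ = 5.0990 and ‖x‖₂ = 62.3738
with δb = [-0.0301 0.0088 0.0330], A·Δx = δb → ‖Δx‖ = 0.9464
dividing the unrounded norms, ‖Δx‖/‖x‖ = 0.0152
so the bound overstates the realised error by a factor of ≈ 170.0317 (computed from the unrounded values)


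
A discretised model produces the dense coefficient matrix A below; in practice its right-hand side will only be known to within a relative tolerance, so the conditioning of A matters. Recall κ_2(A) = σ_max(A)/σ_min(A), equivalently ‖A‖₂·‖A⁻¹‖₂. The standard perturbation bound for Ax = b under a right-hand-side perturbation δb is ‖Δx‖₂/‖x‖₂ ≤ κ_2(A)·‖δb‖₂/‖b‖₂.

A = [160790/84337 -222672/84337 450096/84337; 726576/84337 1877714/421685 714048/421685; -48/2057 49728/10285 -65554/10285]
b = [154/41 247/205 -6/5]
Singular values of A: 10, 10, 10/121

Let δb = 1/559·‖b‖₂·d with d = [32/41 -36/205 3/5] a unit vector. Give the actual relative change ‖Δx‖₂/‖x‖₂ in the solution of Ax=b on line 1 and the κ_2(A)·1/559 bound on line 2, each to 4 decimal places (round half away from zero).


from the listed singular values, σ₁ = 10, σ_n = 10/121
condition number: 10 ÷ (10/121) = 121.0000
perturbation bound = 121.0000·1/559 = 0.2165
solve Ax = b  →  x = [-11.2118 16.9776 13.1082]
‖b‖₂ = 4.1231 and ‖x‖₂ = 24.2027
with δb = [0.0058 -0.0013 0.0044], A·Δx = δb → ‖Δx‖ = 0.0892
relative error = 0.0037
so the bound overstates the realised error by a factor of ≈ 58.7001 (computed from the unrounded values)

0.0037
0.2165


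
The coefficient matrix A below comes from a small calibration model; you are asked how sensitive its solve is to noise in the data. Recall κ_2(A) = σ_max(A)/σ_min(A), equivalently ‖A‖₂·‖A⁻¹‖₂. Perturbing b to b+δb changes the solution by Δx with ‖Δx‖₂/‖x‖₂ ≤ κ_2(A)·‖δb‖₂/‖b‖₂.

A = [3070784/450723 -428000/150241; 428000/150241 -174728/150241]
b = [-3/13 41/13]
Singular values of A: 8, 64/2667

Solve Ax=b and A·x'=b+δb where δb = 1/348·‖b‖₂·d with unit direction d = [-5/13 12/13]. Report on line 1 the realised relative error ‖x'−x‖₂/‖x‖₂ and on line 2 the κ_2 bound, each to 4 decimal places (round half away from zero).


0.0030
0.9580

from the listed singular values, σ₁ = 8, σ_n = 64/2667
κ_2(A) = 8 / (64/2667) = 333.3750
perturbation bound = 333.3750·1/348 = 0.9580
solve Ax = b  →  x = [48.1983 115.3510]
‖b‖ = 3.1623, ‖x‖ = 125.0157
Δx = A⁻¹·δb where δb = 1/348·3.1623·d; ‖Δx‖ = 0.3787
relative error = 0.0030
tightness: 0.0030 against a bound of 0.9580 (unrounded ratio ≈ 0.0032)


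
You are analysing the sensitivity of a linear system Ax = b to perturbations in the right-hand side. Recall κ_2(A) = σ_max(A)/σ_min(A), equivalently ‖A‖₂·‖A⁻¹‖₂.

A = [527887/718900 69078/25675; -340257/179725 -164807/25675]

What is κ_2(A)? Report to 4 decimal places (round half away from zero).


138.2500

form AᵀA = [12609833737/3058090000 771515739/54608750; 771515739/54608750 188953357/3900625] with trace 257198825/4892944 and determinant 707281/4892944
char-poly roots: 841/16 and 841/305809
κ_2(A) = √(λ_max/λ_min) = √((841/16) / (841/305809)) = 138.2500


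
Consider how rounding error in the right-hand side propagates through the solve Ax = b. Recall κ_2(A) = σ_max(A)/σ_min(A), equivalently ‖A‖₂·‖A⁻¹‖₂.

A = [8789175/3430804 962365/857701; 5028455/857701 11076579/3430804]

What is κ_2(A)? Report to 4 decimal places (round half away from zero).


form AᵀA = [2850978415225/69647432464 94906025820/4352964529; 94906025820/4352964529 813662394289/69647432464] with trace 6340209013/120497288 and determinant 11051265625/3855913216
λ_max, λ_min = (6340209013/120497288 ± √2501987149151807409/907474775959684)/2 = 841/16, 13140625/240994576
κ_2(A) = √(λ_max/λ_min) = √((841/16) / (13140625/240994576)) = 31.0480

31.0480


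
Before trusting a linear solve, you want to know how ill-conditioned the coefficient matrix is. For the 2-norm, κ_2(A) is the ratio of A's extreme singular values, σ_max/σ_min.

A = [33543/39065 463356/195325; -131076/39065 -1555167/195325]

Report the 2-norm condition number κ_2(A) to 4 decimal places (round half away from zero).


AᵀA = [732242025/61042969 1755099360/61042969; 1755099360/61042969 4213189089/61042969]; tr = 29262906/361201, det = 455625/361201
solving λ² − 29262906/361201·λ + 455625/361201 = 0 gives λ = 81, 5625/361201
σ_max=√81=9, σ_min=√(5625/361201)=(75/601) → κ = 72.1200

72.1200


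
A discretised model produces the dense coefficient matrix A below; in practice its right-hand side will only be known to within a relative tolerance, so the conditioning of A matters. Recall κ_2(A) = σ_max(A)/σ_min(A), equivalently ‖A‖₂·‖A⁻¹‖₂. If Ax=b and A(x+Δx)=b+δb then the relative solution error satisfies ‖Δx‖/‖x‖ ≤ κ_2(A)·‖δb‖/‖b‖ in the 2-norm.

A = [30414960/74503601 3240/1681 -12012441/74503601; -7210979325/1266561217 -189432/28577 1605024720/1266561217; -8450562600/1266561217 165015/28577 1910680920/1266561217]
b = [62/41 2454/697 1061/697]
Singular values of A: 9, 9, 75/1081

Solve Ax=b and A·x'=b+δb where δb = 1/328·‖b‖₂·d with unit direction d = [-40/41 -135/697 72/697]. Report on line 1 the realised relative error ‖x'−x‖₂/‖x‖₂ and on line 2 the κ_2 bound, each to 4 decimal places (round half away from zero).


largest singular value 9, smallest 75/1081
κ = σ_max/σ_min = 9/(75/1081) = 129.7200
worst-case relative error ≤ 129.7200 × 1/328 = 0.3955
solve Ax = b  →  x = [-6.6927 -0.1436 -28.0415]
2-norm of b is 4.1231; of x, 28.8295
re-solving with b+δb shifts x by Δx of norm 0.1812
realised ‖Δx‖/‖x‖ = 0.0063
so the bound overstates the realised error by a factor of ≈ 62.9295 (computed from the unrounded values)

0.0063
0.3955


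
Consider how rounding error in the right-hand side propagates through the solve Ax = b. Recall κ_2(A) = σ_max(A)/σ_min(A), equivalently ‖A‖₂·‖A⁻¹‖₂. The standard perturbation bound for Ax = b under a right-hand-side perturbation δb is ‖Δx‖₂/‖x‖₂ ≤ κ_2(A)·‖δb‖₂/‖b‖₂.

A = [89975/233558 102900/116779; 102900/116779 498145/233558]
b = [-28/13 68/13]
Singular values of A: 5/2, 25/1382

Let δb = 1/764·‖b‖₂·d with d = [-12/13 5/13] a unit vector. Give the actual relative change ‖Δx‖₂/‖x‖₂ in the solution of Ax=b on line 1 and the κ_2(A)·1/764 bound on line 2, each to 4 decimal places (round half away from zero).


largest singular value 5/2, smallest 25/1382
condition number: (5/2) ÷ (25/1382) = 138.2000
worst-case relative error ≤ 138.2000 × 1/764 = 0.1809
solve Ax = b  →  x = [-203.4954 86.5231]
‖b‖₂ = 5.6569 and ‖x‖₂ = 221.1258
δb = ε·‖b‖·d = [-0.0068 0.0028]; solving A·Δx = δb gives ‖Δx‖ = 0.4093
realised ‖Δx‖/‖x‖ = 0.0019
realised/bound (from unrounded values) ≈ 0.0102

0.0019
0.1809


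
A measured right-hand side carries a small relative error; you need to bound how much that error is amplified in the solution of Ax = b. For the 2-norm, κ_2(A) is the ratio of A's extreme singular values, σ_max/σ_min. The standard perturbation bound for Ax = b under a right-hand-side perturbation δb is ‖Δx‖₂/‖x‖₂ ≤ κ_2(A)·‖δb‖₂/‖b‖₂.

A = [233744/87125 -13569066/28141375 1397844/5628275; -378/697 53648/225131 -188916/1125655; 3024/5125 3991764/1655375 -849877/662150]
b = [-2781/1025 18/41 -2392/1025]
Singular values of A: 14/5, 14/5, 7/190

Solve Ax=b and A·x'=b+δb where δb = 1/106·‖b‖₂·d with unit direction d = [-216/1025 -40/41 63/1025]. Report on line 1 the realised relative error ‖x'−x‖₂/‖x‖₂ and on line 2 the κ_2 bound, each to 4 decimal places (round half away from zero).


σ_max = 14/5, σ_min = 7/190
κ_2(A) = (14/5) / (7/190) = 76.0000
bound on ‖Δx‖/‖x‖: κ·ε = 76.0000·1/106 = 0.7170
solve Ax = b  →  x = [-1.1345 -0.5376 0.2867]
‖b‖₂ = 3.6056 and ‖x‖₂ = 1.2877
Δx = A⁻¹·δb where δb = 1/106·3.6056·d; ‖Δx‖ = 0.9233
dividing the unrounded norms, ‖Δx‖/‖x‖ = 0.7170
realised/bound = 1 exactly: the bound is attained for this b and d

0.7170
0.7170


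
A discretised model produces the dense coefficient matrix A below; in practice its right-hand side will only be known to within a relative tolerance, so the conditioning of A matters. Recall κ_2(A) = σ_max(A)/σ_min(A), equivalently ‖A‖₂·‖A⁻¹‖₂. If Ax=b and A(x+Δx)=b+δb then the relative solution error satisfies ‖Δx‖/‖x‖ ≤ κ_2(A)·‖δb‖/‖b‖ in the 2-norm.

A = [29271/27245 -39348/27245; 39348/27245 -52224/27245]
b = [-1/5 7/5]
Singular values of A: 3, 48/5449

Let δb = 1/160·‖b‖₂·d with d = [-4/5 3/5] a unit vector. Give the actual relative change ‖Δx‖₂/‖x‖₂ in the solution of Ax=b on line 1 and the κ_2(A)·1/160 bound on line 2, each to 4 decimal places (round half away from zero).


largest singular value 3, smallest 48/5449
κ = σ_max/σ_min = 3/(48/5449) = 340.5625
bound on ‖Δx‖/‖x‖: κ·ε = 340.5625·1/160 = 2.1285
solve Ax = b  →  x = [91.0167 67.8458]
‖b‖ = 1.4142, ‖x‖ = 113.5213
Δx = A⁻¹·δb where δb = 1/160·1.4142·d; ‖Δx‖ = 1.0034
dividing the unrounded norms, ‖Δx‖/‖x‖ = 0.0088
realised/bound (from unrounded values) ≈ 0.0042

0.0088
2.1285


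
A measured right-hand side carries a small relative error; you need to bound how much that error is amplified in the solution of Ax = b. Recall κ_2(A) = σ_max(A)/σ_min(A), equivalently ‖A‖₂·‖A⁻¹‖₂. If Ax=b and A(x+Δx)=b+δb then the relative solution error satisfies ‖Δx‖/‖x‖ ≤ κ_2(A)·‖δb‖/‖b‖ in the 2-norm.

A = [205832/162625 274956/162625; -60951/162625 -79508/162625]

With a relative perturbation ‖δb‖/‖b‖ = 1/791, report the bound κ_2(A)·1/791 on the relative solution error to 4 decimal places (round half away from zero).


0.4112

form AᵀA = [368654693/211575125 491526684/211575125; 491526684/211575125 655378592/211575125] with trace 204806657/42315025 and determinant 234256/1057875625
char-poly roots: 121/25 and 1936/42315025
σ_max=√(121/25)=(11/5), σ_min=√(1936/42315025)=(44/6505) → κ = 325.2500
perturbation bound = 325.2500·1/791 = 0.4112


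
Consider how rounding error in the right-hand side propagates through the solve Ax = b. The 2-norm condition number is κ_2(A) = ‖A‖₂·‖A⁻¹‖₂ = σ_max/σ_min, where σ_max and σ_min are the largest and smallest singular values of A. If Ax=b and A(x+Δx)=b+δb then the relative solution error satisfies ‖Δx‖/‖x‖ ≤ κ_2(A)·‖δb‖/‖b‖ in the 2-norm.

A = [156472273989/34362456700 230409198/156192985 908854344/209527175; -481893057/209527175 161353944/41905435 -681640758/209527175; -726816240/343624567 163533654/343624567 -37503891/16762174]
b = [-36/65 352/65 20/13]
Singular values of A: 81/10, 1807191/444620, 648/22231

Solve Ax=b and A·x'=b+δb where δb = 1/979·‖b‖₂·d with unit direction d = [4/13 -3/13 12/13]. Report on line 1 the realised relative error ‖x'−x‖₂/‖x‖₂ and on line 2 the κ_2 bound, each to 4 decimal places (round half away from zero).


0.1800
0.2838

σ_max = 81/10, σ_min = 648/22231
κ = σ_max/σ_min = (81/10)/(648/22231) = 277.8875
bound on ‖Δx‖/‖x‖: κ·ε = 277.8875·1/979 = 0.2838
solve Ax = b  →  x = [-0.1162 1.0349 -0.3576]
‖b‖₂ = 5.6569 and ‖x‖₂ = 1.1011
with δb = [0.0018 -0.0013 0.0053], A·Δx = δb → ‖Δx‖ = 0.1982
dividing the unrounded norms, ‖Δx‖/‖x‖ = 0.1800
tightness: 0.1800 against a bound of 0.2838 (unrounded ratio ≈ 0.6343)


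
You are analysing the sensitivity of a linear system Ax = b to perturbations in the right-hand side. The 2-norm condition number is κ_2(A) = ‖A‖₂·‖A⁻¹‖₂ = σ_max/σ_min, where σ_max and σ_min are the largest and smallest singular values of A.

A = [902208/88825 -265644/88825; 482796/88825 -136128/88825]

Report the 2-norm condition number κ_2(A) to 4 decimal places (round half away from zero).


209.0000

AᵀA = [724616784/5460125 -211341312/5460125; -211341312/5460125 61659216/5460125]; tr = 6290208/43681, det = 20736/43681
λ_max, λ_min = (6290208/43681 ± √39563093606400/1908029761)/2 = 144, 144/43681
so κ_2 = √(144 / (144/43681)) = 209.0000


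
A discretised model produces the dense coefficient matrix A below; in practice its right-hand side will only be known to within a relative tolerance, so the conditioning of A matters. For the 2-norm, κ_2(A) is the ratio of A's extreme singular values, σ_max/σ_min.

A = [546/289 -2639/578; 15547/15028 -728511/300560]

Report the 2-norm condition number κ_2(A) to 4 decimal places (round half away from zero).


217.6000

M = AᵀA = [3625657/781456 -174006693/15629120; -174006693/15629120 8352528289/312582400]. tr(M)=58004681/1849600, det(M)=2401/115600
eigenvalues of AᵀA: λ = (tr ± √(tr²−4·det))/2 = 784/25, 49/73984
σ_max=√(784/25)=(28/5), σ_min=√(49/73984)=(7/272) → κ = 217.6000


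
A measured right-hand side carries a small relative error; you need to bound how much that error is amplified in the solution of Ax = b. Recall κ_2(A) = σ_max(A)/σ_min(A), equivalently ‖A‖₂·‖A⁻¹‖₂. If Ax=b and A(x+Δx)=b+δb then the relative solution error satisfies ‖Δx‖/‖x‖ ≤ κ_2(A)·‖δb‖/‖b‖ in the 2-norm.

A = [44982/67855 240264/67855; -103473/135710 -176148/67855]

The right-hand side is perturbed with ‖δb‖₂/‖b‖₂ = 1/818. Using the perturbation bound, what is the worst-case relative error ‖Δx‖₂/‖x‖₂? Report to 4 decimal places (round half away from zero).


0.0253

M = AᵀA = [752007321/736688164 796833450/184172041; 796833450/184172041 3550196304/184172041]. tr(M)=8895177/438244, det(M)=104976/109561
λ_max, λ_min = (8895177/438244 ± √78388092227025/192057803536)/2 = 81/4, 5184/109561
κ = σ_max/σ_min = (9/2)/(72/331) = 20.6875
κ_2(A)·‖δb‖/‖b‖ = 0.0253


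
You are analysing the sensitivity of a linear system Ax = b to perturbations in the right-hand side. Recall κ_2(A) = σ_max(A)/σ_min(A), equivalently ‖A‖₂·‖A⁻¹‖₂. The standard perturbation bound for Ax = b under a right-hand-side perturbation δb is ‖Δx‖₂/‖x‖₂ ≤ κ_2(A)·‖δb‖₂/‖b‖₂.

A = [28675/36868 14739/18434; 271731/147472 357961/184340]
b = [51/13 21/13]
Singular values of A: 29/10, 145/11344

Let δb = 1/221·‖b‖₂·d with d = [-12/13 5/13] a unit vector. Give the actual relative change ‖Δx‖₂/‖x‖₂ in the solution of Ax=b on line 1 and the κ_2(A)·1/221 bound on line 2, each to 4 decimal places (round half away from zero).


0.0064
1.0266

largest singular value 29/10, smallest 145/11344
condition number: (29/10) ÷ (145/11344) = 226.8800
κ_2(A)·‖δb‖/‖b‖ = 1.0266
solve Ax = b  →  x = [170.6711 -161.1153]
‖b‖₂ = 4.2426 and ‖x‖₂ = 234.7057
δb = ε·‖b‖·d = [-0.0177 0.0074]; solving A·Δx = δb gives ‖Δx‖ = 1.5019
dividing the unrounded norms, ‖Δx‖/‖x‖ = 0.0064
so the bound overstates the realised error by a factor of ≈ 160.4299 (computed from the unrounded values)


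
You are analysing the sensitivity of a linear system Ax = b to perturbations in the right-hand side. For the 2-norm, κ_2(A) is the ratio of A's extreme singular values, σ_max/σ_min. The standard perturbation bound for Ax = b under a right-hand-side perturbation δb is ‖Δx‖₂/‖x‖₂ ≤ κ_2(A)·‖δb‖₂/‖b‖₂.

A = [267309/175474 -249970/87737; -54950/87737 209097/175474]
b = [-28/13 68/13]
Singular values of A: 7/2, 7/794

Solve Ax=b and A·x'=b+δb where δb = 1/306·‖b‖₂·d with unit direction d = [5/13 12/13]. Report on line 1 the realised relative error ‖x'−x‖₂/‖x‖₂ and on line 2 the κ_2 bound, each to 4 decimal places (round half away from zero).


largest singular value 7/2, smallest 7/794
κ_2(A) = (7/2) / (7/794) = 397.0000
perturbation bound = 397.0000·1/306 = 1.2974
solve Ax = b  →  x = [399.7983 214.5210]
‖b‖₂ = 5.6569 and ‖x‖₂ = 453.7157
δb = ε·‖b‖·d = [0.0071 0.0171]; solving A·Δx = δb gives ‖Δx‖ = 2.0969
dividing the unrounded norms, ‖Δx‖/‖x‖ = 0.0046
realised/bound (from unrounded values) ≈ 0.0036

0.0046
1.2974


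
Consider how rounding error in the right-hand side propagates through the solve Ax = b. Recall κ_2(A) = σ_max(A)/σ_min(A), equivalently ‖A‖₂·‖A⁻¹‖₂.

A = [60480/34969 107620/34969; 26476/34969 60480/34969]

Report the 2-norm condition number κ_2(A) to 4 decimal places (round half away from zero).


form AᵀA = [15082384/4231249 28062720/4231249; 28062720/4231249 52733200/4231249] with trace 234656/14641 and determinant 6400/14641
eigenvalues of AᵀA: λ = (tr ± √(tr²−4·det))/2 = 16, 400/14641
σ_max=√16=4, σ_min=√(400/14641)=(20/121) → κ = 24.2000

24.2000


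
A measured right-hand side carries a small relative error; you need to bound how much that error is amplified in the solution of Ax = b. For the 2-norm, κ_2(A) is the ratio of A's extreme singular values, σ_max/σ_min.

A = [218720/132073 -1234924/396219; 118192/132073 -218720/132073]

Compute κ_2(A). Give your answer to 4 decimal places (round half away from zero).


M = AᵀA = [213867776/60357361 -1202960000/181072083; -1202960000/181072083 6766723984/543216249]. tr(M)=30074512/1879641, det(M)=4096/1879641
eigenvalues of AᵀA: λ = (tr ± √(tr²−4·det))/2 = 16, 256/1879641
κ_2(A) = √(λ_max/λ_min) = √(16 / (256/1879641)) = 342.7500

342.7500


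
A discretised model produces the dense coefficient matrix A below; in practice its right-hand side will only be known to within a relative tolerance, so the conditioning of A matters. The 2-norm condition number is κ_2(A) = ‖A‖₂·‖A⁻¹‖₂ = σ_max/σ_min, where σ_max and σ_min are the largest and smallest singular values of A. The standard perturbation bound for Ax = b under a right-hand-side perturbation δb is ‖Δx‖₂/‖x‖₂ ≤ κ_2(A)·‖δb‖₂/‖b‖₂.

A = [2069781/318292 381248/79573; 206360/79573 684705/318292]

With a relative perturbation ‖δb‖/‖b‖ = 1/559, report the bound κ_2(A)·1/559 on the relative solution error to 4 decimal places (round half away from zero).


0.0876

AᵀA = [29380737169/599466256 1376324838/37466641; 1376324838/37466641 16535038681/599466256]; tr = 22957887925/299733128, det = 23447265625/9591460096
char-poly roots: 1225/16 and 19140625/599466256
so κ_2 = √((1225/16) / (19140625/599466256)) = 48.9680
bound on ‖Δx‖/‖x‖: κ·ε = 48.9680·1/559 = 0.0876


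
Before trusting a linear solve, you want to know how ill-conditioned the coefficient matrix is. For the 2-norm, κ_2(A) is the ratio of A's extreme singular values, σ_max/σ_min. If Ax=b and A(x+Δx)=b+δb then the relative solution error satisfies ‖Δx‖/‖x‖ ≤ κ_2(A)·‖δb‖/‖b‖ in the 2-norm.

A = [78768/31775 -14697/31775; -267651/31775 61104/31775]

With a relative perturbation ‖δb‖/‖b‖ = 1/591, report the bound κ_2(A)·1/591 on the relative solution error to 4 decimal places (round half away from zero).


M = AᵀA = [124546329/1615441 -28019520/1615441; -28019520/1615441 6319521/1615441]. tr(M)=77850/961, det(M)=729/961
λ_max, λ_min = (77850/961 ± √6057820224/923521)/2 = 81, 9/961
κ = σ_max/σ_min = 9/(3/31) = 93.0000
worst-case relative error ≤ 93.0000 × 1/591 = 0.1574

0.1574


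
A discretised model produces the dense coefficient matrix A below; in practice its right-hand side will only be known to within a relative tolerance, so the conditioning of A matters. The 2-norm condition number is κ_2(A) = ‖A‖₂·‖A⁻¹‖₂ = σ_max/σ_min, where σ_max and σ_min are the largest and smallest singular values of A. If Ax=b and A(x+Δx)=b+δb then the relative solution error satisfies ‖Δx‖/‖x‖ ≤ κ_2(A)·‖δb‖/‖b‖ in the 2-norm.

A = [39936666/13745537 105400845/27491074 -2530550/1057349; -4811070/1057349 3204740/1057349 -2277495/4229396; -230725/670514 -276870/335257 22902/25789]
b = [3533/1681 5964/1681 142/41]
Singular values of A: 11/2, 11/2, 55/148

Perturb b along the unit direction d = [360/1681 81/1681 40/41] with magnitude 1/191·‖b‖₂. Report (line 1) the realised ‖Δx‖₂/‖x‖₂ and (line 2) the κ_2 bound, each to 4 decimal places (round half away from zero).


0.0070
0.0775

largest singular value 11/2, smallest 55/148
condition number: (11/2) ÷ (55/148) = 14.8000
worst-case relative error ≤ 14.8000 × 1/191 = 0.0775
solve Ax = b  →  x = [1.5681 5.1816 9.3262]
2-norm of b is 5.3852; of x, 10.7836
re-solving with b+δb shifts x by Δx of norm 0.0759
realised ‖Δx‖/‖x‖ = 0.0070
so the bound overstates the realised error by a factor of ≈ 11.0135 (computed from the unrounded values)


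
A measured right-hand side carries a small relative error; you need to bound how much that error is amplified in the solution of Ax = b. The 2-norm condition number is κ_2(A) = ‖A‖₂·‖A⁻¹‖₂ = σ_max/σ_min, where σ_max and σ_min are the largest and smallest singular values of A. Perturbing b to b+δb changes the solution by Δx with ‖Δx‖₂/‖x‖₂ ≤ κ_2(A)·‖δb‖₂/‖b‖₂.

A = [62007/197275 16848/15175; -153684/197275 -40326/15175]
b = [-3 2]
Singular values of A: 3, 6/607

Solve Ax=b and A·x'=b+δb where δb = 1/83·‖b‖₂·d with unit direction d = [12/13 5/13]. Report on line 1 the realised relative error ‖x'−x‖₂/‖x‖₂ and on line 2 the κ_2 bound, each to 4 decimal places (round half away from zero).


largest singular value 3, smallest 6/607
condition number: 3 ÷ (6/607) = 303.5000
κ_2(A)·‖δb‖/‖b‖ = 3.6566
solve Ax = b  →  x = [193.9600 -57.6133]
‖b‖ = 3.6056, ‖x‖ = 202.3358
re-solving with b+δb shifts x by Δx of norm 4.3947
dividing the unrounded norms, ‖Δx‖/‖x‖ = 0.0217
tightness: 0.0217 against a bound of 3.6566 (unrounded ratio ≈ 0.0059)

0.0217
3.6566


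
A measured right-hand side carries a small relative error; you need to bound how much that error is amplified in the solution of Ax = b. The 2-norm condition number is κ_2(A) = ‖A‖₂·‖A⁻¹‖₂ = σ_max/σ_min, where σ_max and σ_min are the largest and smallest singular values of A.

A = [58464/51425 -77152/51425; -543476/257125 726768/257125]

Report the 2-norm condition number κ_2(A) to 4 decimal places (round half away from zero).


AᵀA = [1317706384/228765625 -1756907712/228765625; -1756907712/228765625 2342569216/228765625]; tr = 146411024/9150625, det = 16384/9150625
λ_max, λ_min = (146411024/9150625 ± √21435588253368576/83733937890625)/2 = 16, 1024/9150625
σ_max=√16=4, σ_min=√(1024/9150625)=(32/3025) → κ = 378.1250

378.1250


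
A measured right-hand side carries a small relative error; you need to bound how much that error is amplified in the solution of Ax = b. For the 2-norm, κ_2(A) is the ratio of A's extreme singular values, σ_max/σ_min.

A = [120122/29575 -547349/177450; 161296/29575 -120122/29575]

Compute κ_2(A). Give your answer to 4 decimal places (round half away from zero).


M = AᵀA = [323565556/6997445 -727999381/20992335; -727999381/20992335 6552364349/251908020]. tr(M)=3640144873/50381604, det(M)=1336336/12595401
λ_max, λ_min = (3640144873/50381604 ± √13249577468409579025/2538306021612816)/2 = 289/4, 18496/12595401
so κ_2 = √((289/4) / (18496/12595401)) = 221.8125

221.8125


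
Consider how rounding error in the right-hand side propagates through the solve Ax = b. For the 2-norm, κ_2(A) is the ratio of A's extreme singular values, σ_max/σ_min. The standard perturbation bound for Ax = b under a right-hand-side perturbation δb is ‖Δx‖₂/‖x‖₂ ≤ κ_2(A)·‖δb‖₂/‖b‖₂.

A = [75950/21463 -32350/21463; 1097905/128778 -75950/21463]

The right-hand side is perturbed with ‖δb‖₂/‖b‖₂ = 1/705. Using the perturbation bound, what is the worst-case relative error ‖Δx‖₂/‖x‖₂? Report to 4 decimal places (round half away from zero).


AᵀA = [8361289225/98128836 -290318875/8177403; -290318875/8177403 40325000/2725801]; tr = 58065025/580644, det = 15625/145161
λ_max, λ_min = (58065025/580644 ± √3371401967250625/337147454736)/2 = 100, 625/580644
so κ_2 = √(100 / (625/580644)) = 304.8000
κ_2(A)·‖δb‖/‖b‖ = 0.4323

0.4323


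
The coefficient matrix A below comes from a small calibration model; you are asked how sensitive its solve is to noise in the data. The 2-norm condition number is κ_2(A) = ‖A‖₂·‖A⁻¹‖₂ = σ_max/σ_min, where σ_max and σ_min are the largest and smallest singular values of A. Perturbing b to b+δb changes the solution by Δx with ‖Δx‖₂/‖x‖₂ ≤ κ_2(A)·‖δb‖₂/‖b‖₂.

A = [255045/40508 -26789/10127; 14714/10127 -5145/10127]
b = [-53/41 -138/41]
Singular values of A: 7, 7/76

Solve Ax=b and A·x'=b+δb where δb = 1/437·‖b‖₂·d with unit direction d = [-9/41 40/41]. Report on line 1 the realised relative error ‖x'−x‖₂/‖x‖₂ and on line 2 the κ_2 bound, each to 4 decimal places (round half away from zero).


from the listed singular values, σ₁ = 7, σ_n = 7/76
κ_2(A) = 7 / (7/76) = 76.0000
worst-case relative error ≤ 76.0000 × 1/437 = 0.1739
solve Ax = b  →  x = [-12.7912 -29.9560]
2-norm of b is 3.6056; of x, 32.5727
δb = ε·‖b‖·d = [-0.0018 0.0080]; solving A·Δx = δb gives ‖Δx‖ = 0.0896
realised ‖Δx‖/‖x‖ = 0.0028
realised/bound (from unrounded values) ≈ 0.0158

0.0028
0.1739


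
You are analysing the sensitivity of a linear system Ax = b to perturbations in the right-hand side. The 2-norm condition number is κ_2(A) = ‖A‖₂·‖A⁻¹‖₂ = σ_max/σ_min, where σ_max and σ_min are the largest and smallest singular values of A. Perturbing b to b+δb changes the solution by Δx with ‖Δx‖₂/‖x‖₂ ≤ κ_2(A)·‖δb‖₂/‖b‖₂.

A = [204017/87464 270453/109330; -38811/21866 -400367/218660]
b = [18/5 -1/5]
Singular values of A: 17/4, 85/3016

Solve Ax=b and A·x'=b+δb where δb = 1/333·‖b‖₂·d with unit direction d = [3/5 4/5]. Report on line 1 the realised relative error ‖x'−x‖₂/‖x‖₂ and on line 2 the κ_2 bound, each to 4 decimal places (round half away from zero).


0.0054
0.4529

largest singular value 17/4, smallest 85/3016
condition number: (17/4) ÷ (85/3016) = 150.8000
bound on ‖Δx‖/‖x‖: κ·ε = 150.8000·1/333 = 0.4529
solve Ax = b  →  x = [-50.9014 49.4523]
2-norm of b is 3.6056; of x, 70.9682
with δb = [0.0065 0.0087], A·Δx = δb → ‖Δx‖ = 0.3842
realised ‖Δx‖/‖x‖ = 0.0054
realised/bound (from unrounded values) ≈ 0.0120


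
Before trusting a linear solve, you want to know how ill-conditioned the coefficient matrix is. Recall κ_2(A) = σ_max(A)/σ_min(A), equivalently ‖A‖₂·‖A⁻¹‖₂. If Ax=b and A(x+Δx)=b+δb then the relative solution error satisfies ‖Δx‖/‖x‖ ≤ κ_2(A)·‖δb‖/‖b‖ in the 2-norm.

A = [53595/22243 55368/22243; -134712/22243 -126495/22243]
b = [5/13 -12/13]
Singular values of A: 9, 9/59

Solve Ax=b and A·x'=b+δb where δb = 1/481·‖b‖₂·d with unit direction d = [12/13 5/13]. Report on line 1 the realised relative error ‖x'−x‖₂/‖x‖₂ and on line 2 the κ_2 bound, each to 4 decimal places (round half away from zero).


0.1227
0.1227

σ_max = 9, σ_min = 9/59
κ = σ_max/σ_min = 9/(9/59) = 59.0000
worst-case relative error ≤ 59.0000 × 1/481 = 0.1227
solve Ax = b  →  x = [0.0805 0.0766]
‖b‖ = 1.0000, ‖x‖ = 0.1111
with δb = [0.0019 0.0008], A·Δx = δb → ‖Δx‖ = 0.0136
dividing the unrounded norms, ‖Δx‖/‖x‖ = 0.1227
tightness: 0.1227 against a bound of 0.1227; the bound is attained (ratio 1)


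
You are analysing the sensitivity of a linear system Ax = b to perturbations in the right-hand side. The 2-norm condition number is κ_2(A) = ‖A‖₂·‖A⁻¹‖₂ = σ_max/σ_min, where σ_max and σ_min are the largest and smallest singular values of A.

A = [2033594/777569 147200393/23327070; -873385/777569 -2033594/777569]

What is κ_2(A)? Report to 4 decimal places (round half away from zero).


220.8480

AᵀA = [28984058669/3577594969 1043281511459/53663924535; 1043281511459/53663924535 150236152665721/3219835472100]; tr = 1043324292709/19052280900, det = 46854025/762091236
eigenvalues of AᵀA: λ = (tr ± √(tr²−4·det))/2 = 1369/25, 855625/762091236
σ_max=√(1369/25)=(37/5), σ_min=√(855625/762091236)=(925/27606) → κ = 220.8480


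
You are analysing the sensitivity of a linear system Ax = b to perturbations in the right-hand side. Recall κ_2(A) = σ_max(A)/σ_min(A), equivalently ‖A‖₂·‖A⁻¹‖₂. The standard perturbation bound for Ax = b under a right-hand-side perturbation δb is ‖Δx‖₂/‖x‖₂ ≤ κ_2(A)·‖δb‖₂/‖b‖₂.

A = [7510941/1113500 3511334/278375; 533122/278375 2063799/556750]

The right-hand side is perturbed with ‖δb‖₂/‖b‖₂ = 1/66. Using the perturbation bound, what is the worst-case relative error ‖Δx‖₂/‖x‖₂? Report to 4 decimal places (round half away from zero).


3.9697

AᵀA = [97538783641/1983811600 4571829729/49595290; 4571829729/49595290 85723411441/495952900]; tr = 304797529/1372880, det = 492884401/686440000
eigenvalues of AᵀA: λ = (tr ± √(tr²−4·det))/2 = 22201/100, 22201/6864400
κ = σ_max/σ_min = (149/10)/(149/2620) = 262.0000
bound on ‖Δx‖/‖x‖: κ·ε = 262.0000·1/66 = 3.9697
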